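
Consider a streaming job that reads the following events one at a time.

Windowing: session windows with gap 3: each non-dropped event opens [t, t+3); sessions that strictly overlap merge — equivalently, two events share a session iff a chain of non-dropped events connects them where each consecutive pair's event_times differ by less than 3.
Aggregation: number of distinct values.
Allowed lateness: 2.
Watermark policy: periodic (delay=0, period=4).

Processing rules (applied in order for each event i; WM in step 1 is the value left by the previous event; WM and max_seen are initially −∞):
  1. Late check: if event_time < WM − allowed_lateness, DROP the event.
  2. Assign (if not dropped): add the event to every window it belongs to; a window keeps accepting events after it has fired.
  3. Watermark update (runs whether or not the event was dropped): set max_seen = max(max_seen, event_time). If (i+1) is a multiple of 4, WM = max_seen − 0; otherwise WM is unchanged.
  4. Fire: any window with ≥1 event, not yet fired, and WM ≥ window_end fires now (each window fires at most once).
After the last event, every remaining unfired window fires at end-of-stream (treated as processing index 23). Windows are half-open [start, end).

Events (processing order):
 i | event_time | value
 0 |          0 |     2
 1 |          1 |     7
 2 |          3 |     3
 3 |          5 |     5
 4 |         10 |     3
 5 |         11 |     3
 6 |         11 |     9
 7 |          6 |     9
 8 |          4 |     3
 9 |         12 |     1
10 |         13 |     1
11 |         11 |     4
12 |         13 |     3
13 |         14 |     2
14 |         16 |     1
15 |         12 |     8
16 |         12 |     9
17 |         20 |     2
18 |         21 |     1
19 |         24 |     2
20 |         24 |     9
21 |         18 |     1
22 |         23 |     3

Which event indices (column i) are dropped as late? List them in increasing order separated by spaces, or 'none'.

i=0 t=0 v=2: → [0,3); WM=−∞
i=1 t=1 v=7: → [0,4); WM=−∞
i=2 t=3 v=3: → [0,6); WM=−∞
i=3 t=5 v=5: → [0,8); WM=5
i=4 t=10 v=3: → [10,13); WM=5
i=5 t=11 v=3: → [10,14); WM=5
i=6 t=11 v=9: → [10,14); WM=5
i=7 t=6 v=9: → [0,9); WM=11
i=8 t=4 v=3: DROP (t<11-2); WM=11
i=9 t=12 v=1: → [10,15); WM=11
i=10 t=13 v=1: → [10,16); WM=11
i=11 t=11 v=4: → [10,16); WM=13
i=12 t=13 v=3: → [10,16); WM=13
i=13 t=14 v=2: → [10,17); WM=13
i=14 t=16 v=1: → [10,19); WM=13
i=15 t=12 v=8: → [10,19); WM=16
i=16 t=12 v=9: DROP (t<16-2); WM=16
i=17 t=20 v=2: → [20,23); WM=16
i=18 t=21 v=1: → [20,24); WM=16
i=19 t=24 v=2: → [24,27); WM=24
i=20 t=24 v=9: → [24,27); WM=24
i=21 t=18 v=1: DROP (t<24-2); WM=24
i=22 t=23 v=3: → [20,27); WM=24

8 16 21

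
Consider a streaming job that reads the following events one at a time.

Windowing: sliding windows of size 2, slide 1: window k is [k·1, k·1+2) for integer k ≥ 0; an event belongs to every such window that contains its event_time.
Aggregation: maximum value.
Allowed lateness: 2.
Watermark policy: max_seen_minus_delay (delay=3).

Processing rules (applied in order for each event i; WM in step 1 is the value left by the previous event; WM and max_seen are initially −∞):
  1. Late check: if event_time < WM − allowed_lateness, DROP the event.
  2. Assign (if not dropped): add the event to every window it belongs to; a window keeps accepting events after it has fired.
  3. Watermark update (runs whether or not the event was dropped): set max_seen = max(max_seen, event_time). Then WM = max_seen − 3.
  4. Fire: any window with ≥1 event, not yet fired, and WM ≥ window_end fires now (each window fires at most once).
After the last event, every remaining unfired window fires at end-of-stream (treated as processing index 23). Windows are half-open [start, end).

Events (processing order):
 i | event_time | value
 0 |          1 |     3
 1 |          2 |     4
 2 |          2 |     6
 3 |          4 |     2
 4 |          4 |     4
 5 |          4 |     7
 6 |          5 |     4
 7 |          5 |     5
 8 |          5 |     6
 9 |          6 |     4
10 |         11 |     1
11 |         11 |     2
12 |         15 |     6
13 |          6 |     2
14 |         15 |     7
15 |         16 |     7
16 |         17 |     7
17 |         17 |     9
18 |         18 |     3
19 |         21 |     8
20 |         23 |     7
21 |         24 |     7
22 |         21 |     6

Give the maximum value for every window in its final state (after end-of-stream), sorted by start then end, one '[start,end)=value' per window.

[0,2)=3 [1,3)=6 [2,4)=6 [3,5)=7 [4,6)=7 [5,7)=6 [6,8)=4 [10,12)=2 [11,13)=2 [14,16)=7 [15,17)=7 [16,18)=9 [17,19)=9 [18,20)=3 [20,22)=8 [21,23)=8 [22,24)=7 [23,25)=7 [24,26)=7

i=0 t=1 v=3: → [1,3),[0,2); WM=-2
i=1 t=2 v=4: → [2,4),[1,3); WM=-1
i=2 t=2 v=6: → [2,4),[1,3); WM=-1
i=3 t=4 v=2: → [4,6),[3,5); WM=1
i=4 t=4 v=4: → [4,6),[3,5); WM=1
i=5 t=4 v=7: → [4,6),[3,5); WM=1
i=6 t=5 v=4: → [5,7),[4,6); WM=2; [0,2) fires=3
i=7 t=5 v=5: → [5,7),[4,6); WM=2
i=8 t=5 v=6: → [5,7),[4,6); WM=2
i=9 t=6 v=4: → [6,8),[5,7); WM=3; [1,3) fires=6
i=10 t=11 v=1: → [11,13),[10,12); WM=8; [2,4) fires=6 [3,5) fires=7 [4,6) fires=7 [5,7) fires=6 [6,8) fires=4
i=11 t=11 v=2: → [11,13),[10,12); WM=8
i=12 t=15 v=6: → [15,17),[14,16); WM=12; [10,12) fires=2
i=13 t=6 v=2: DROP (t<12-2); WM=12
i=14 t=15 v=7: → [15,17),[14,16); WM=12
i=15 t=16 v=7: → [16,18),[15,17); WM=13; [11,13) fires=2
i=16 t=17 v=7: → [17,19),[16,18); WM=14
i=17 t=17 v=9: → [17,19),[16,18); WM=14
i=18 t=18 v=3: → [18,20),[17,19); WM=15
i=19 t=21 v=8: → [21,23),[20,22); WM=18; [14,16) fires=7 [15,17) fires=7 [16,18) fires=9
i=20 t=23 v=7: → [23,25),[22,24); WM=20; [17,19) fires=9 [18,20) fires=3
i=21 t=24 v=7: → [24,26),[23,25); WM=21
i=22 t=21 v=6: → [21,23),[20,22); WM=21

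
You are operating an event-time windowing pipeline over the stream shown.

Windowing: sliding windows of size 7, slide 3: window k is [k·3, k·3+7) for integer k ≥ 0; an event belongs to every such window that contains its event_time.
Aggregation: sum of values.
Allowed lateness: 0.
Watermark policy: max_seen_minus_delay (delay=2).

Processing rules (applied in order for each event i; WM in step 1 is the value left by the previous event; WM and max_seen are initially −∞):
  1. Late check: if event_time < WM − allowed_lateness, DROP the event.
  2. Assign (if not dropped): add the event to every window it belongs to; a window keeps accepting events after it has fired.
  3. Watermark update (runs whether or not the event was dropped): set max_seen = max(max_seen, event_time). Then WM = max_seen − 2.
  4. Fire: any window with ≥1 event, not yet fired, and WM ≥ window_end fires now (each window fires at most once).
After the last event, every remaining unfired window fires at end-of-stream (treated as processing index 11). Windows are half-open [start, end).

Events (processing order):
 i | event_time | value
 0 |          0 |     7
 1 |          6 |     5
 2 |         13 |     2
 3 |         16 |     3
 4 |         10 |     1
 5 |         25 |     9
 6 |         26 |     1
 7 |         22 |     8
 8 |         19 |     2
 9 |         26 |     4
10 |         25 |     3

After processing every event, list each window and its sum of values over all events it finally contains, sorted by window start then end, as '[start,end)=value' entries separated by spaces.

[0,7)=12 [3,10)=5 [6,13)=5 [9,16)=2 [12,19)=5 [15,22)=3 [21,28)=17 [24,31)=17

i=0 t=0 v=7: → [0,7); WM=-2
i=1 t=6 v=5: → [6,13),[3,10),[0,7); WM=4
i=2 t=13 v=2: → [12,19),[9,16); WM=11; [0,7) fires=12 [3,10) fires=5
i=3 t=16 v=3: → [15,22),[12,19); WM=14; [6,13) fires=5
i=4 t=10 v=1: DROP (t<14-0); WM=14
i=5 t=25 v=9: → [24,31),[21,28); WM=23; [9,16) fires=2 [12,19) fires=5 [15,22) fires=3
i=6 t=26 v=1: → [24,31),[21,28); WM=24
i=7 t=22 v=8: DROP (t<24-0); WM=24
i=8 t=19 v=2: DROP (t<24-0); WM=24
i=9 t=26 v=4: → [24,31),[21,28); WM=24
i=10 t=25 v=3: → [24,31),[21,28); WM=24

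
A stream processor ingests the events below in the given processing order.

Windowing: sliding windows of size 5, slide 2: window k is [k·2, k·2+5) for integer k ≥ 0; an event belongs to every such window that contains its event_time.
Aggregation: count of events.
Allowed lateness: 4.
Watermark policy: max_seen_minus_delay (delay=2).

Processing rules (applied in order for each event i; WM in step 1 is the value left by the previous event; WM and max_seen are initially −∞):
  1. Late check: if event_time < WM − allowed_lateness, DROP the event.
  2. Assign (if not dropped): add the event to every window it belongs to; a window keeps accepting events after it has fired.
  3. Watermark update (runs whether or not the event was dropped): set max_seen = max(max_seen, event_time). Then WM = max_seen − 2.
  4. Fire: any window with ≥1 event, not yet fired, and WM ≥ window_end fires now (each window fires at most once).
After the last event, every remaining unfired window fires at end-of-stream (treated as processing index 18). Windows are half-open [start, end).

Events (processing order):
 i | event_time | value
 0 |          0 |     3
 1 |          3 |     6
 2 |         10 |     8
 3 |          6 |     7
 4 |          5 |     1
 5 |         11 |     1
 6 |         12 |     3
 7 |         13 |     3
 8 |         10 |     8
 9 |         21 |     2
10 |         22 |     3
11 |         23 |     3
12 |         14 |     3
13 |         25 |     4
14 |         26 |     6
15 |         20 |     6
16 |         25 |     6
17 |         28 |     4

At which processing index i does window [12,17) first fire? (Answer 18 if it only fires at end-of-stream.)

i=0 t=0 v=3: → [0,5); WM=-2
i=1 t=3 v=6: → [2,7),[0,5); WM=1
i=2 t=10 v=8: → [10,15),[8,13),[6,11); WM=8; [0,5) fires=2 [2,7) fires=1
i=3 t=6 v=7: → [6,11),[4,9),[2,7); WM=8
i=4 t=5 v=1: → [4,9),[2,7); WM=8
i=5 t=11 v=1: → [10,15),[8,13); WM=9; [4,9) fires=2
i=6 t=12 v=3: → [12,17),[10,15),[8,13); WM=10
i=7 t=13 v=3: → [12,17),[10,15); WM=11; [6,11) fires=2
i=8 t=10 v=8: → [10,15),[8,13),[6,11); WM=11
i=9 t=21 v=2: → [20,25),[18,23); WM=19; [8,13) fires=4 [10,15) fires=5 [12,17) fires=2
i=10 t=22 v=3: → [22,27),[20,25),[18,23); WM=20
i=11 t=23 v=3: → [22,27),[20,25); WM=21
i=12 t=14 v=3: DROP (t<21-4); WM=21
i=13 t=25 v=4: → [24,29),[22,27); WM=23; [18,23) fires=2
i=14 t=26 v=6: → [26,31),[24,29),[22,27); WM=24
i=15 t=20 v=6: → [20,25),[18,23),[16,21); WM=24; [16,21) fires=1
i=16 t=25 v=6: → [24,29),[22,27); WM=24
i=17 t=28 v=4: → [28,33),[26,31),[24,29); WM=26; [20,25) fires=4

9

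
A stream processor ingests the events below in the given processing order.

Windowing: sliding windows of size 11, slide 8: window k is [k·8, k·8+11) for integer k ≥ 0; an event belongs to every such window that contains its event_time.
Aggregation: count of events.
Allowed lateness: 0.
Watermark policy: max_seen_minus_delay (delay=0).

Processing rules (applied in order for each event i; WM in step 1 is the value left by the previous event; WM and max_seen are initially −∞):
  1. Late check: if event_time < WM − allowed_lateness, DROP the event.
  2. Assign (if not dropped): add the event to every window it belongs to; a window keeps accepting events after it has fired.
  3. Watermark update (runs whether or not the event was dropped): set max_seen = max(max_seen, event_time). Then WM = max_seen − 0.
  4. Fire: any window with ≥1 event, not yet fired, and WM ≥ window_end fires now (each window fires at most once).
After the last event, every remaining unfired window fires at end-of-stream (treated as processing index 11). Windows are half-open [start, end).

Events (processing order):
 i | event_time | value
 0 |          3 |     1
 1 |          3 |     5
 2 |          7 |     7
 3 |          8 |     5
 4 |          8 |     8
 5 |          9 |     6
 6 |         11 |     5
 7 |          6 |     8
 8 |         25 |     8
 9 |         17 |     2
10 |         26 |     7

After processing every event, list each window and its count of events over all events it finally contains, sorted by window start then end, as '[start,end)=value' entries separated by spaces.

[0,11)=6 [8,19)=4 [16,27)=2 [24,35)=2

i=0 t=3 v=1: → [0,11); WM=3
i=1 t=3 v=5: → [0,11); WM=3
i=2 t=7 v=7: → [0,11); WM=7
i=3 t=8 v=5: → [8,19),[0,11); WM=8
i=4 t=8 v=8: → [8,19),[0,11); WM=8
i=5 t=9 v=6: → [8,19),[0,11); WM=9
i=6 t=11 v=5: → [8,19); WM=11; [0,11) fires=6
i=7 t=6 v=8: DROP (t<11-0); WM=11
i=8 t=25 v=8: → [24,35),[16,27); WM=25; [8,19) fires=4
i=9 t=17 v=2: DROP (t<25-0); WM=25
i=10 t=26 v=7: → [24,35),[16,27); WM=26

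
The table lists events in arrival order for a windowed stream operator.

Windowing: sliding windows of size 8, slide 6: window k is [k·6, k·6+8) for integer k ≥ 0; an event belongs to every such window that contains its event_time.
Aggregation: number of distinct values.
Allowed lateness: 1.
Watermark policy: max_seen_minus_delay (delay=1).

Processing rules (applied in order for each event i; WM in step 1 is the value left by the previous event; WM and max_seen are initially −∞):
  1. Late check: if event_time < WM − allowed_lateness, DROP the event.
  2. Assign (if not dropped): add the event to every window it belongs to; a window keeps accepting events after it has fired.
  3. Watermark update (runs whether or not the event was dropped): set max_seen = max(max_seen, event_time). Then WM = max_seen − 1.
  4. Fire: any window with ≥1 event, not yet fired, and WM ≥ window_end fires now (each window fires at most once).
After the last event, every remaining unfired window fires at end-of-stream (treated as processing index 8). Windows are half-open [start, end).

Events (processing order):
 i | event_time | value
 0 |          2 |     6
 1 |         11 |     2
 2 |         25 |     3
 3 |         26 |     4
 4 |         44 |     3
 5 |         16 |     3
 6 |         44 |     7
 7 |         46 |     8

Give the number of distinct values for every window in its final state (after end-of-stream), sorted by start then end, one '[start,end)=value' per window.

i=0 t=2 v=6: → [0,8); WM=1
i=1 t=11 v=2: → [6,14); WM=10; [0,8) fires=1
i=2 t=25 v=3: → [24,32),[18,26); WM=24; [6,14) fires=1
i=3 t=26 v=4: → [24,32); WM=25
i=4 t=44 v=3: → [42,50); WM=43; [18,26) fires=1 [24,32) fires=2
i=5 t=16 v=3: DROP (t<43-1); WM=43
i=6 t=44 v=7: → [42,50); WM=43
i=7 t=46 v=8: → [42,50); WM=45

[0,8)=1 [6,14)=1 [18,26)=1 [24,32)=2 [42,50)=3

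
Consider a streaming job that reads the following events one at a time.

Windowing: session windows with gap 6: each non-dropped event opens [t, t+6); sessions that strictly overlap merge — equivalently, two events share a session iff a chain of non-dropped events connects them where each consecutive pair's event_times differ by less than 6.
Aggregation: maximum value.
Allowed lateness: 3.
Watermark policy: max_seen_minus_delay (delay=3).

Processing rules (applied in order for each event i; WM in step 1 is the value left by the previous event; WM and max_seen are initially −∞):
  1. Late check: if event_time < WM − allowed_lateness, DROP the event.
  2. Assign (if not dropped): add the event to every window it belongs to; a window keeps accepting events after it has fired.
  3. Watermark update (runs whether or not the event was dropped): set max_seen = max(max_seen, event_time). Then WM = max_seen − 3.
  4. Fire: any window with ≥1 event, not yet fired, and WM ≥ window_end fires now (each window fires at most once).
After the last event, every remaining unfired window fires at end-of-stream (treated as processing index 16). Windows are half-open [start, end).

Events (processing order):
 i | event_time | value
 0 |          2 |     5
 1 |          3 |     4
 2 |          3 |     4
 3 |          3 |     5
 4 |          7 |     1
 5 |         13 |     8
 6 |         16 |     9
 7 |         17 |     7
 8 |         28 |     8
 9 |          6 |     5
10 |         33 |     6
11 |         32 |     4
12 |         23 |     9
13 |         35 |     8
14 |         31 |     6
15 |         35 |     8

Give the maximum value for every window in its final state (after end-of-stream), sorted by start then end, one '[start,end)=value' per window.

i=0 t=2 v=5: → [2,8); WM=-1
i=1 t=3 v=4: → [2,9); WM=0
i=2 t=3 v=4: → [2,9); WM=0
i=3 t=3 v=5: → [2,9); WM=0
i=4 t=7 v=1: → [2,13); WM=4
i=5 t=13 v=8: → [13,19); WM=10
i=6 t=16 v=9: → [13,22); WM=13
i=7 t=17 v=7: → [13,23); WM=14
i=8 t=28 v=8: → [28,34); WM=25
i=9 t=6 v=5: DROP (t<25-3); WM=25
i=10 t=33 v=6: → [28,39); WM=30
i=11 t=32 v=4: → [28,39); WM=30
i=12 t=23 v=9: DROP (t<30-3); WM=30
i=13 t=35 v=8: → [28,41); WM=32
i=14 t=31 v=6: → [28,41); WM=32
i=15 t=35 v=8: → [28,41); WM=32

[2,13)=5 [13,23)=9 [28,41)=8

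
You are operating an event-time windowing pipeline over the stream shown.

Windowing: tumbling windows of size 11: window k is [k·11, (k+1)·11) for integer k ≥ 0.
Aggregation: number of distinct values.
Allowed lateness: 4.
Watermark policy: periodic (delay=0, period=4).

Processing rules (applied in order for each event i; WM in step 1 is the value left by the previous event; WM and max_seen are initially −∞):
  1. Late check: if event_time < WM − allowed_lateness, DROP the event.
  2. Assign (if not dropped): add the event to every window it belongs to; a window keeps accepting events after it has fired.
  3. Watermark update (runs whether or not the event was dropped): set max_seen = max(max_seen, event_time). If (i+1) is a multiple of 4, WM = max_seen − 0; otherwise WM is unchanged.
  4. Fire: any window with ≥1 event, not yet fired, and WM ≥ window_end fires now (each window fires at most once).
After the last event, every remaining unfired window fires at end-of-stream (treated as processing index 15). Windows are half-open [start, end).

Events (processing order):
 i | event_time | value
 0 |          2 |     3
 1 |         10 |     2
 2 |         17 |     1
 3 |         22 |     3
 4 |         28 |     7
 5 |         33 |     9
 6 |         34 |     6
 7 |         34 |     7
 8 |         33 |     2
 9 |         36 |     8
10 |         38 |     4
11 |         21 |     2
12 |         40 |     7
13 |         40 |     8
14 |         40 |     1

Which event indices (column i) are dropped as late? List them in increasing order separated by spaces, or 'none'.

i=0 t=2 v=3: → [0,11); WM=−∞
i=1 t=10 v=2: → [0,11); WM=−∞
i=2 t=17 v=1: → [11,22); WM=−∞
i=3 t=22 v=3: → [22,33); WM=22; [0,11) fires=2 [11,22) fires=1
i=4 t=28 v=7: → [22,33); WM=22
i=5 t=33 v=9: → [33,44); WM=22
i=6 t=34 v=6: → [33,44); WM=22
i=7 t=34 v=7: → [33,44); WM=34; [22,33) fires=2
i=8 t=33 v=2: → [33,44); WM=34
i=9 t=36 v=8: → [33,44); WM=34
i=10 t=38 v=4: → [33,44); WM=34
i=11 t=21 v=2: DROP (t<34-4); WM=38
i=12 t=40 v=7: → [33,44); WM=38
i=13 t=40 v=8: → [33,44); WM=38
i=14 t=40 v=1: → [33,44); WM=38

11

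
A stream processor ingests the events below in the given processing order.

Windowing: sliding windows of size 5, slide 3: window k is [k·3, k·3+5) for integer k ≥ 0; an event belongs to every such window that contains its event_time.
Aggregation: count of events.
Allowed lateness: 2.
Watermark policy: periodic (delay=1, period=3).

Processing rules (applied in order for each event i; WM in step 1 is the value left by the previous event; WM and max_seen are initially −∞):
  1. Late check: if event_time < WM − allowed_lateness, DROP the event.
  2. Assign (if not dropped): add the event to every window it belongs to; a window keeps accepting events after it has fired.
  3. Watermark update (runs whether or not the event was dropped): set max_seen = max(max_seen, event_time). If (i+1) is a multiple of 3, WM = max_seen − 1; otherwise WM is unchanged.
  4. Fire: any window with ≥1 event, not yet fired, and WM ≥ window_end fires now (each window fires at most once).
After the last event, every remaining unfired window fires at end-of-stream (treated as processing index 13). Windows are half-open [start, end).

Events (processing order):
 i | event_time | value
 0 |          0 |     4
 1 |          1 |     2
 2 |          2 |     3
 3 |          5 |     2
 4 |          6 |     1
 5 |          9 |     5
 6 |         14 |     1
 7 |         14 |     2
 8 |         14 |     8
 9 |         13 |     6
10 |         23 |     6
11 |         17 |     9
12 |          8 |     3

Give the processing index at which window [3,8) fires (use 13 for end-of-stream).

5

i=0 t=0 v=4: → [0,5); WM=−∞
i=1 t=1 v=2: → [0,5); WM=−∞
i=2 t=2 v=3: → [0,5); WM=1
i=3 t=5 v=2: → [3,8); WM=1
i=4 t=6 v=1: → [6,11),[3,8); WM=1
i=5 t=9 v=5: → [9,14),[6,11); WM=8; [0,5) fires=3 [3,8) fires=2
i=6 t=14 v=1: → [12,17); WM=8
i=7 t=14 v=2: → [12,17); WM=8
i=8 t=14 v=8: → [12,17); WM=13; [6,11) fires=2
i=9 t=13 v=6: → [12,17),[9,14); WM=13
i=10 t=23 v=6: → [21,26); WM=13
i=11 t=17 v=9: → [15,20); WM=22; [9,14) fires=2 [12,17) fires=4 [15,20) fires=1
i=12 t=8 v=3: DROP (t<22-2); WM=22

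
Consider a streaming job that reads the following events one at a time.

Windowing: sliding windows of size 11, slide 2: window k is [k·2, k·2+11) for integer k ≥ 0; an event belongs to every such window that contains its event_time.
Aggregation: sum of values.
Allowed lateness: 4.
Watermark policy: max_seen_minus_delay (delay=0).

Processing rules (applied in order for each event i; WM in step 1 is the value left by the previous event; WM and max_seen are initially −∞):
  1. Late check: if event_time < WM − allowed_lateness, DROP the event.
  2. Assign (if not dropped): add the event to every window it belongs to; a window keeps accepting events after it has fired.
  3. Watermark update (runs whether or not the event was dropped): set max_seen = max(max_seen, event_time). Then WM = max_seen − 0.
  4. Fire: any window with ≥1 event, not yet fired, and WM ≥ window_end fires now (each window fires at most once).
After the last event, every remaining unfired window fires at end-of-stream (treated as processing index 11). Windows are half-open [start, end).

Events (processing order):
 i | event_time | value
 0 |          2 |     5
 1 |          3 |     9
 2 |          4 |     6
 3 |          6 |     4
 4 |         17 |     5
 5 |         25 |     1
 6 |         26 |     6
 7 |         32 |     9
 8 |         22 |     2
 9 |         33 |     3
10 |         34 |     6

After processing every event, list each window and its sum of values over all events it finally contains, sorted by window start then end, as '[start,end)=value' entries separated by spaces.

[0,11)=24 [2,13)=24 [4,15)=10 [6,17)=4 [8,19)=5 [10,21)=5 [12,23)=5 [14,25)=5 [16,27)=12 [18,29)=7 [20,31)=7 [22,33)=16 [24,35)=25 [26,37)=24 [28,39)=18 [30,41)=18 [32,43)=18 [34,45)=6

i=0 t=2 v=5: → [2,13),[0,11); WM=2
i=1 t=3 v=9: → [2,13),[0,11); WM=3
i=2 t=4 v=6: → [4,15),[2,13),[0,11); WM=4
i=3 t=6 v=4: → [6,17),[4,15),[2,13),[0,11); WM=6
i=4 t=17 v=5: → [16,27),[14,25),[12,23),[10,21),[8,19); WM=17; [0,11) fires=24 [2,13) fires=24 [4,15) fires=10 [6,17) fires=4
i=5 t=25 v=1: → [24,35),[22,33),[20,31),[18,29),[16,27); WM=25; [8,19) fires=5 [10,21) fires=5 [12,23) fires=5 [14,25) fires=5
i=6 t=26 v=6: → [26,37),[24,35),[22,33),[20,31),[18,29),[16,27); WM=26
i=7 t=32 v=9: → [32,43),[30,41),[28,39),[26,37),[24,35),[22,33); WM=32; [16,27) fires=12 [18,29) fires=7 [20,31) fires=7
i=8 t=22 v=2: DROP (t<32-4); WM=32
i=9 t=33 v=3: → [32,43),[30,41),[28,39),[26,37),[24,35); WM=33; [22,33) fires=16
i=10 t=34 v=6: → [34,45),[32,43),[30,41),[28,39),[26,37),[24,35); WM=34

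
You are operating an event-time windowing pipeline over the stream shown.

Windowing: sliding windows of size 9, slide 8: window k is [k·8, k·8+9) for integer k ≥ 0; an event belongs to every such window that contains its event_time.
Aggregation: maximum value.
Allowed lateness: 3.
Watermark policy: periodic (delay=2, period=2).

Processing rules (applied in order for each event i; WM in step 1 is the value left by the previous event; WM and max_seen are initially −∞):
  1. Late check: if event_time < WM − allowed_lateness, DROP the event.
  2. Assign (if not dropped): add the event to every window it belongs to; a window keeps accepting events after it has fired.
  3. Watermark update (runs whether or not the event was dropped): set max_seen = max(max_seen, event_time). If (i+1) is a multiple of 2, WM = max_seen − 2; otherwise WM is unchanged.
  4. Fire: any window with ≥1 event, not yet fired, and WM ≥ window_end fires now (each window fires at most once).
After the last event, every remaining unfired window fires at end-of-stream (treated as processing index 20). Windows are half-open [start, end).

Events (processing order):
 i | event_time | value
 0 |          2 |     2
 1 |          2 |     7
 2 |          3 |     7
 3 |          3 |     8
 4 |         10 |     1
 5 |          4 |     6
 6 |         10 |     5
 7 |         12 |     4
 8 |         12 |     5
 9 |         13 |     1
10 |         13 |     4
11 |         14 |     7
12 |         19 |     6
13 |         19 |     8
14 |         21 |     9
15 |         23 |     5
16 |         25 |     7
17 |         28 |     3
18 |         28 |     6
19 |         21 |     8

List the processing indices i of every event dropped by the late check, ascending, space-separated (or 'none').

19

i=0 t=2 v=2: → [0,9); WM=−∞
i=1 t=2 v=7: → [0,9); WM=0
i=2 t=3 v=7: → [0,9); WM=0
i=3 t=3 v=8: → [0,9); WM=1
i=4 t=10 v=1: → [8,17); WM=1
i=5 t=4 v=6: → [0,9); WM=8
i=6 t=10 v=5: → [8,17); WM=8
i=7 t=12 v=4: → [8,17); WM=10; [0,9) fires=8
i=8 t=12 v=5: → [8,17); WM=10
i=9 t=13 v=1: → [8,17); WM=11
i=10 t=13 v=4: → [8,17); WM=11
i=11 t=14 v=7: → [8,17); WM=12
i=12 t=19 v=6: → [16,25); WM=12
i=13 t=19 v=8: → [16,25); WM=17; [8,17) fires=7
i=14 t=21 v=9: → [16,25); WM=17
i=15 t=23 v=5: → [16,25); WM=21
i=16 t=25 v=7: → [24,33); WM=21
i=17 t=28 v=3: → [24,33); WM=26; [16,25) fires=9
i=18 t=28 v=6: → [24,33); WM=26
i=19 t=21 v=8: DROP (t<26-3); WM=26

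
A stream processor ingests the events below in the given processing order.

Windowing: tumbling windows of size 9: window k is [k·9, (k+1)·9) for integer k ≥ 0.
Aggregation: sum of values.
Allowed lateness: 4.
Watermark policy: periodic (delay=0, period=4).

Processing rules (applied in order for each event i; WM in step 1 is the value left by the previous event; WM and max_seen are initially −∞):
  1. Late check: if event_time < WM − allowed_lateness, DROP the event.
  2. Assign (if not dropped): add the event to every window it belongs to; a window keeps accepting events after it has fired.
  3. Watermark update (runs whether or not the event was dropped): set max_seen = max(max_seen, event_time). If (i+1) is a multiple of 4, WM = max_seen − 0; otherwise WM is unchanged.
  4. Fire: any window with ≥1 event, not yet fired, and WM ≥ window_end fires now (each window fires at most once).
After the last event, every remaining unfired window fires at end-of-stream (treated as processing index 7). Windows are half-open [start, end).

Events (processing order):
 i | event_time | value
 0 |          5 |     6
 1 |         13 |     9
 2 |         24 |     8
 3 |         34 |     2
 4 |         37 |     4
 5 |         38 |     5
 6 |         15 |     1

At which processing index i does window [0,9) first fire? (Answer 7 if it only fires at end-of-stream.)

i=0 t=5 v=6: → [0,9); WM=−∞
i=1 t=13 v=9: → [9,18); WM=−∞
i=2 t=24 v=8: → [18,27); WM=−∞
i=3 t=34 v=2: → [27,36); WM=34; [0,9) fires=6 [9,18) fires=9 [18,27) fires=8
i=4 t=37 v=4: → [36,45); WM=34
i=5 t=38 v=5: → [36,45); WM=34
i=6 t=15 v=1: DROP (t<34-4); WM=34

3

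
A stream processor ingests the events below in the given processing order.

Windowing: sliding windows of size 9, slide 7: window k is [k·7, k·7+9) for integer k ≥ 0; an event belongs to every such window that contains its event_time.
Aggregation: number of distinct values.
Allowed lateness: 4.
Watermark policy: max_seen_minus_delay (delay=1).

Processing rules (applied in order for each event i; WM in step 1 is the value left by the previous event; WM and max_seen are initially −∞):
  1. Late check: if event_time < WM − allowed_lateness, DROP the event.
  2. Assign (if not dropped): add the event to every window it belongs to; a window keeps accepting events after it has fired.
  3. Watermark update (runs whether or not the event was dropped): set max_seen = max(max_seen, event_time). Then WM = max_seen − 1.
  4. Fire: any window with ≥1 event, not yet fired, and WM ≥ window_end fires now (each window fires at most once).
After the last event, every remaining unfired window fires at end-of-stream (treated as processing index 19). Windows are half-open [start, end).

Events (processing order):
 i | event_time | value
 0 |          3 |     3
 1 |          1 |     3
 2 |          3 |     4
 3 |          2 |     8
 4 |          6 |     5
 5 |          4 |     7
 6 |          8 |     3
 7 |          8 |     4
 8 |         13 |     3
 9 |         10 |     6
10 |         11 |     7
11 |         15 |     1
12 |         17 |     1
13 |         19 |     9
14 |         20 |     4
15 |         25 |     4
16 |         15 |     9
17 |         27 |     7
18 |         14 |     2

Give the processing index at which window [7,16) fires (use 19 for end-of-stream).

i=0 t=3 v=3: → [0,9); WM=2
i=1 t=1 v=3: → [0,9); WM=2
i=2 t=3 v=4: → [0,9); WM=2
i=3 t=2 v=8: → [0,9); WM=2
i=4 t=6 v=5: → [0,9); WM=5
i=5 t=4 v=7: → [0,9); WM=5
i=6 t=8 v=3: → [7,16),[0,9); WM=7
i=7 t=8 v=4: → [7,16),[0,9); WM=7
i=8 t=13 v=3: → [7,16); WM=12; [0,9) fires=5
i=9 t=10 v=6: → [7,16); WM=12
i=10 t=11 v=7: → [7,16); WM=12
i=11 t=15 v=1: → [14,23),[7,16); WM=14
i=12 t=17 v=1: → [14,23); WM=16; [7,16) fires=5
i=13 t=19 v=9: → [14,23); WM=18
i=14 t=20 v=4: → [14,23); WM=19
i=15 t=25 v=4: → [21,30); WM=24; [14,23) fires=3
i=16 t=15 v=9: DROP (t<24-4); WM=24
i=17 t=27 v=7: → [21,30); WM=26
i=18 t=14 v=2: DROP (t<26-4); WM=26

12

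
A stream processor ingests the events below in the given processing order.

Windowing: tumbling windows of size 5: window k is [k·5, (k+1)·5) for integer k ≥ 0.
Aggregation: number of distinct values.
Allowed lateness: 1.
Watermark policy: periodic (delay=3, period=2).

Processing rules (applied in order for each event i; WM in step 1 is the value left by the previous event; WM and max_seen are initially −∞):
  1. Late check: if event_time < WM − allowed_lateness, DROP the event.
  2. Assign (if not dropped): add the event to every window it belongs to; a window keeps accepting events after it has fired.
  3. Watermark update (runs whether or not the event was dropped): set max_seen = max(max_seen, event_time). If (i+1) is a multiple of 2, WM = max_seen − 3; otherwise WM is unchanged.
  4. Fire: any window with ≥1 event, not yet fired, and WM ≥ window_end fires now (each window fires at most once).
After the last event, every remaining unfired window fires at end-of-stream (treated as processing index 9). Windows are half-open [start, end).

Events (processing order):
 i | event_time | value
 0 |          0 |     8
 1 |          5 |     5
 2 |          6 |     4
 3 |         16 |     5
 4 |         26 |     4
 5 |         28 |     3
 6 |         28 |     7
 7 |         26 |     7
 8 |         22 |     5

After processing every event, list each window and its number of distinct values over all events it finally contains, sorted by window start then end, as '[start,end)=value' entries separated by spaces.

i=0 t=0 v=8: → [0,5); WM=−∞
i=1 t=5 v=5: → [5,10); WM=2
i=2 t=6 v=4: → [5,10); WM=2
i=3 t=16 v=5: → [15,20); WM=13; [0,5) fires=1 [5,10) fires=2
i=4 t=26 v=4: → [25,30); WM=13
i=5 t=28 v=3: → [25,30); WM=25; [15,20) fires=1
i=6 t=28 v=7: → [25,30); WM=25
i=7 t=26 v=7: → [25,30); WM=25
i=8 t=22 v=5: DROP (t<25-1); WM=25

[0,5)=1 [5,10)=2 [15,20)=1 [25,30)=3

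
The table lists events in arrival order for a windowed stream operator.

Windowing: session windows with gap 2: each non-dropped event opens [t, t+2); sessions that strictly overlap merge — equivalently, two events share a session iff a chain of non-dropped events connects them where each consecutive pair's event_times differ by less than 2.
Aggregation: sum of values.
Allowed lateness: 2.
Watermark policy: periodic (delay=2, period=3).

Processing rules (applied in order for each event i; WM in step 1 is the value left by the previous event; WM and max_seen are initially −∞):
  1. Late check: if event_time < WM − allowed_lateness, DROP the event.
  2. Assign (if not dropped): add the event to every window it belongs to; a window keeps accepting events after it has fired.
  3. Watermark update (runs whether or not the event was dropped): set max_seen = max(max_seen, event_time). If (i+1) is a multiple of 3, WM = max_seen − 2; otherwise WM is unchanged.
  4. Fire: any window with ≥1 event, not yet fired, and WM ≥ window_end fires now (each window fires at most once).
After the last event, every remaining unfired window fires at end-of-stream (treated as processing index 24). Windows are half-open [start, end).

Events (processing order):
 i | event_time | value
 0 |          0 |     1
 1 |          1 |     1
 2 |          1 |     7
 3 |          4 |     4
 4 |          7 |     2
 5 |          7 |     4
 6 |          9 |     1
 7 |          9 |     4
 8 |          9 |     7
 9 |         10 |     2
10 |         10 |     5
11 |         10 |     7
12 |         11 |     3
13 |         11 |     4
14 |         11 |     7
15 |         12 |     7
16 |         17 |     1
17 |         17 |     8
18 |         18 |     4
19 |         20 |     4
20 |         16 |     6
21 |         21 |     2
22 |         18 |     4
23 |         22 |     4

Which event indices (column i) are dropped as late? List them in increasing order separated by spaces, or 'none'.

i=0 t=0 v=1: → [0,2); WM=−∞
i=1 t=1 v=1: → [0,3); WM=−∞
i=2 t=1 v=7: → [0,3); WM=-1
i=3 t=4 v=4: → [4,6); WM=-1
i=4 t=7 v=2: → [7,9); WM=-1
i=5 t=7 v=4: → [7,9); WM=5
i=6 t=9 v=1: → [9,11); WM=5
i=7 t=9 v=4: → [9,11); WM=5
i=8 t=9 v=7: → [9,11); WM=7
i=9 t=10 v=2: → [9,12); WM=7
i=10 t=10 v=5: → [9,12); WM=7
i=11 t=10 v=7: → [9,12); WM=8
i=12 t=11 v=3: → [9,13); WM=8
i=13 t=11 v=4: → [9,13); WM=8
i=14 t=11 v=7: → [9,13); WM=9
i=15 t=12 v=7: → [9,14); WM=9
i=16 t=17 v=1: → [17,19); WM=9
i=17 t=17 v=8: → [17,19); WM=15
i=18 t=18 v=4: → [17,20); WM=15
i=19 t=20 v=4: → [20,22); WM=15
i=20 t=16 v=6: → [16,20); WM=18
i=21 t=21 v=2: → [20,23); WM=18
i=22 t=18 v=4: → [16,20); WM=18
i=23 t=22 v=4: → [20,24); WM=20

none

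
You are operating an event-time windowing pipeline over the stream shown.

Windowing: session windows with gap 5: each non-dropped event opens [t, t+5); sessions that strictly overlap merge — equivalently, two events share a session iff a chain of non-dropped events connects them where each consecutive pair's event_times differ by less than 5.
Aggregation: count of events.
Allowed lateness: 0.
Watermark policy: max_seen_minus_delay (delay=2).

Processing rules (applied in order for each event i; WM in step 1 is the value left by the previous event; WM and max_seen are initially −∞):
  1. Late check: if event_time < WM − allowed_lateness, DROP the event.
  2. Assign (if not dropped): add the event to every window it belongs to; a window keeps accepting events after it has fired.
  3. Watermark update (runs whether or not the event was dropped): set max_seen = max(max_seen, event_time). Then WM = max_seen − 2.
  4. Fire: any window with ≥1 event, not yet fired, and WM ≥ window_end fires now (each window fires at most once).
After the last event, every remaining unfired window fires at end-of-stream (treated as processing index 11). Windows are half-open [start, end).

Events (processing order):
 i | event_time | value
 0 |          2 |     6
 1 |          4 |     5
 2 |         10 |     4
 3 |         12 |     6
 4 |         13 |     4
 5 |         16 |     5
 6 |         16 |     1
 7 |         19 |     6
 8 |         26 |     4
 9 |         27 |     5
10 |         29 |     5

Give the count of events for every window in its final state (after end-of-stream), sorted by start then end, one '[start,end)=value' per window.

i=0 t=2 v=6: → [2,7); WM=0
i=1 t=4 v=5: → [2,9); WM=2
i=2 t=10 v=4: → [10,15); WM=8
i=3 t=12 v=6: → [10,17); WM=10
i=4 t=13 v=4: → [10,18); WM=11
i=5 t=16 v=5: → [10,21); WM=14
i=6 t=16 v=1: → [10,21); WM=14
i=7 t=19 v=6: → [10,24); WM=17
i=8 t=26 v=4: → [26,31); WM=24
i=9 t=27 v=5: → [26,32); WM=25
i=10 t=29 v=5: → [26,34); WM=27

[2,9)=2 [10,24)=6 [26,34)=3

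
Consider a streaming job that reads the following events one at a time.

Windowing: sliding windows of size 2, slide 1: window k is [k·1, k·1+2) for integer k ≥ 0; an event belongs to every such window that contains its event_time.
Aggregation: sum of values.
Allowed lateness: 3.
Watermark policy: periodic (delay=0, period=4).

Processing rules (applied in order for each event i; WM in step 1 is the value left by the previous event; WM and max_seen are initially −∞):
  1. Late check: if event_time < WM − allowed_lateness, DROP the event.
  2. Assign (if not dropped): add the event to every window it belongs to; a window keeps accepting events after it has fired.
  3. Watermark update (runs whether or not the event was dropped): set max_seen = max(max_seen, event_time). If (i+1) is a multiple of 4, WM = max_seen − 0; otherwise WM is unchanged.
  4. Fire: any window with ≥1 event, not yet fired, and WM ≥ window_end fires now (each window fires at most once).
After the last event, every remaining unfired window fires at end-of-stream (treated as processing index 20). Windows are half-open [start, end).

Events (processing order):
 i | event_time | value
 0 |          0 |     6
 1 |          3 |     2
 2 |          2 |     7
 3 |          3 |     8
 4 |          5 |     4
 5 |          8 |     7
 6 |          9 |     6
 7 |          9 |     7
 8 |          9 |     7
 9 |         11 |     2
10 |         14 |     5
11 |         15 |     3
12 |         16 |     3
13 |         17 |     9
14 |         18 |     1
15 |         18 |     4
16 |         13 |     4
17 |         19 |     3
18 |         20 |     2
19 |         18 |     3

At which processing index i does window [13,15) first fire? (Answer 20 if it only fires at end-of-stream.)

11

i=0 t=0 v=6: → [0,2); WM=−∞
i=1 t=3 v=2: → [3,5),[2,4); WM=−∞
i=2 t=2 v=7: → [2,4),[1,3); WM=−∞
i=3 t=3 v=8: → [3,5),[2,4); WM=3; [0,2) fires=6 [1,3) fires=7
i=4 t=5 v=4: → [5,7),[4,6); WM=3
i=5 t=8 v=7: → [8,10),[7,9); WM=3
i=6 t=9 v=6: → [9,11),[8,10); WM=3
i=7 t=9 v=7: → [9,11),[8,10); WM=9; [2,4) fires=17 [3,5) fires=10 [4,6) fires=4 [5,7) fires=4 [7,9) fires=7
i=8 t=9 v=7: → [9,11),[8,10); WM=9
i=9 t=11 v=2: → [11,13),[10,12); WM=9
i=10 t=14 v=5: → [14,16),[13,15); WM=9
i=11 t=15 v=3: → [15,17),[14,16); WM=15; [8,10) fires=27 [9,11) fires=20 [10,12) fires=2 [11,13) fires=2 [13,15) fires=5
i=12 t=16 v=3: → [16,18),[15,17); WM=15
i=13 t=17 v=9: → [17,19),[16,18); WM=15
i=14 t=18 v=1: → [18,20),[17,19); WM=15
i=15 t=18 v=4: → [18,20),[17,19); WM=18; [14,16) fires=8 [15,17) fires=6 [16,18) fires=12
i=16 t=13 v=4: DROP (t<18-3); WM=18
i=17 t=19 v=3: → [19,21),[18,20); WM=18
i=18 t=20 v=2: → [20,22),[19,21); WM=18
i=19 t=18 v=3: → [18,20),[17,19); WM=20; [17,19) fires=17 [18,20) fires=11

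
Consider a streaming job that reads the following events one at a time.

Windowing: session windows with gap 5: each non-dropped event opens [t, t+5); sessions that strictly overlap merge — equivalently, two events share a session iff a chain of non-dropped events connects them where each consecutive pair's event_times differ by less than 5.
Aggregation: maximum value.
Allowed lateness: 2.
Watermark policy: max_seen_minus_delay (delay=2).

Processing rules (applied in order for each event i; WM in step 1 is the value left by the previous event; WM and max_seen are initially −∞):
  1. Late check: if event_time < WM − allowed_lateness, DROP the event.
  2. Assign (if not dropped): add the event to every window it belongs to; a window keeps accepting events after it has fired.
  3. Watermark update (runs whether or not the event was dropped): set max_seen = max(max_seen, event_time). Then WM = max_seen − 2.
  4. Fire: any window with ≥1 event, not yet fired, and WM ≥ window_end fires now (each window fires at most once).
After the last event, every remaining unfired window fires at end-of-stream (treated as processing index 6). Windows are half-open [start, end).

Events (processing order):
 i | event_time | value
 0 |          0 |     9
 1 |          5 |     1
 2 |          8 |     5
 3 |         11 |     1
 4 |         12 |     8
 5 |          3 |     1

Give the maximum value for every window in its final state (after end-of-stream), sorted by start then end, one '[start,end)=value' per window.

i=0 t=0 v=9: → [0,5); WM=-2
i=1 t=5 v=1: → [5,10); WM=3
i=2 t=8 v=5: → [5,13); WM=6
i=3 t=11 v=1: → [5,16); WM=9
i=4 t=12 v=8: → [5,17); WM=10
i=5 t=3 v=1: DROP (t<10-2); WM=10

[0,5)=9 [5,17)=8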